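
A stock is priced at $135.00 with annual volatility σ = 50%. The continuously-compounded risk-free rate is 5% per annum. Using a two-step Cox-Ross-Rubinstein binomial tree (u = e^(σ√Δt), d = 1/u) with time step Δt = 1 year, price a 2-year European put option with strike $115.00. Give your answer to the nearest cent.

$19.43

CRR parameters: u = e^(σ√Δt) = e^(0.5·√1) = 1.6487, d = 1/u = 0.6065
Per-period rate: rΔt = 0.05·1 = 0.05, so R = e^0.05 = 1.0513
Risk-neutral probability p = (e^0.05 − 0.6065)/(1.6487 − 0.6065) = 0.4447/1.0422 = 0.4267
Terminal stock prices: S_uu = 367, S_ud = 135, S_dd = 49.66
Terminal payoffs (K − S): max(-252, 0) = 0, max(-20, 0) = 0, max(65.34, 0) = 65.34
Node u (S = 222.6): V_u = e^(−0.05)·[0.4267·0.0000 + 0.5733·0.0000] = 0.0000
Node d (S = 81.88): V_d = e^(−0.05)·[0.4267·0.0000 + 0.5733·65.3363] = 35.6282
Node 0 (S = 135): V_0 = e^(−0.05)·[0.4267·0.0000 + 0.5733·35.6282] = 19.4283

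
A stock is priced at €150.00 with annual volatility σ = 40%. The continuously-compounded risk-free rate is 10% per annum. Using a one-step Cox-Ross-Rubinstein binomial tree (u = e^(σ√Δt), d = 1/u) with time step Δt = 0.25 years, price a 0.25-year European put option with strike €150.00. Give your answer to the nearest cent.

CRR parameters: u = e^(σ√Δt) = e^(0.4·√0.25) = 1.2214, d = 1/u = 0.8187
Per-period rate: rΔt = 0.1·0.25 = 0.025, so R = e^0.025 = 1.0253
Risk-neutral probability p = (e^0.025 − 0.8187)/(1.2214 − 0.8187) = 0.2066/0.4027 = 0.5130
Terminal stock prices: S_u = 183.2, S_d = 122.8
Terminal payoffs (K − S): max(-33.21, 0) = 0, max(27.19, 0) = 27.19
Node 0 (S = 150): V_0 = e^(−0.025)·[0.5130·0.0000 + 0.4870·27.1904] = 12.9139

€12.91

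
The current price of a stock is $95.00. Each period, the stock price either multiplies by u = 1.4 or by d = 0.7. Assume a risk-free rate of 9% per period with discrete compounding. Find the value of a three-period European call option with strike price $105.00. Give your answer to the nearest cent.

$28.86

Risk-neutral probability p = (1 + 0.09 − 0.7)/(1.4 − 0.7) = 0.3900/0.7000 = 0.5571
Terminal stock prices: S_uuu = 260.7, S_uud = 130.3, S_udd = 65.17, S_ddd = 32.58
Terminal payoffs (S − K): max(155.7, 0) = 155.7, max(25.34, 0) = 25.34, max(-39.83, 0) = 0, max(-72.42, 0) = 0
Node uu (S = 186.2): V_uu = 1/1.09·[0.5571·155.6800 + 0.4429·25.3400] = 89.8697
Node ud (S = 93.1): V_ud = 1/1.09·[0.5571·25.3400 + 0.4429·0.0000] = 12.9523
Node dd (S = 46.55): V_dd = 1/1.09·[0.5571·0.0000 + 0.4429·0.0000] = 0.0000
Node u (S = 133): V_u = 1/1.09·[0.5571·89.8697 + 0.4429·12.9523] = 51.1984
Node d (S = 66.5): V_d = 1/1.09·[0.5571·12.9523 + 0.4429·0.0000] = 6.6204
Node 0 (S = 95): V_0 = 1/1.09·[0.5571·51.1984 + 0.4429·6.6204] = 28.8594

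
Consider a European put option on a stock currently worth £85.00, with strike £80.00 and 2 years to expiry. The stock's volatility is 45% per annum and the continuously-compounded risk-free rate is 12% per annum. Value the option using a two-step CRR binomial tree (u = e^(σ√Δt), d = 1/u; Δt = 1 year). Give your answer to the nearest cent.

CRR parameters: u = e^(σ√Δt) = e^(0.45·√1) = 1.5683, d = 1/u = 0.6376
Per-period rate: rΔt = 0.12·1 = 0.12, so R = e^0.12 = 1.1275
Risk-neutral probability p = (e^0.12 − 0.6376)/(1.5683 − 0.6376) = 0.4899/0.9307 = 0.5264
Terminal stock prices: S_uu = 209.1, S_ud = 85, S_dd = 34.56
Terminal payoffs (K − S): max(-129.1, 0) = 0, max(-5, 0) = 0, max(45.44, 0) = 45.44
Node u (S = 133.3): V_u = e^(−0.12)·[0.5264·0.0000 + 0.4736·0.0000] = 0.0000
Node d (S = 54.2): V_d = e^(−0.12)·[0.5264·0.0000 + 0.4736·45.4416] = 19.0894
Node 0 (S = 85): V_0 = e^(−0.12)·[0.5264·0.0000 + 0.4736·19.0894] = 8.0192

£8.02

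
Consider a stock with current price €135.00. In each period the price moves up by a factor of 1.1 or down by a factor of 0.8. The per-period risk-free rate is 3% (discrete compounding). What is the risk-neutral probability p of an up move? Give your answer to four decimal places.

p = 0.7667

Risk-neutral probability p = (1 + 0.03 − 0.8)/(1.1 − 0.8) = 0.2300/0.3000 = 0.7667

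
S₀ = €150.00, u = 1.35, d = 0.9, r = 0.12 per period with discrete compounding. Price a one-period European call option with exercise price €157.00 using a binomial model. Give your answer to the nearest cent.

€19.86

Risk-neutral probability p = (1 + 0.12 − 0.9)/(1.35 − 0.9) = 0.2200/0.4500 = 0.4889
Terminal stock prices: S_u = 202.5, S_d = 135
Terminal payoffs (S − K): max(45.5, 0) = 45.5, max(-22, 0) = 0
Node 0 (S = 150): V_0 = 1/1.12·[0.4889·45.5000 + 0.5111·0.0000] = 19.8611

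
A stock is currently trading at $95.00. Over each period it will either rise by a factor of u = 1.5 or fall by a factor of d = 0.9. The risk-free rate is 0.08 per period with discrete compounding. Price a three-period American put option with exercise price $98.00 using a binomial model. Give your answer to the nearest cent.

$8.84

Risk-neutral probability p = (1 + 0.08 − 0.9)/(1.5 − 0.9) = 0.1800/0.6000 = 0.3000
Terminal stock prices: S_uuu = 320.6, S_uud = 192.4, S_udd = 115.4, S_ddd = 69.26
Terminal payoffs (K − S): max(-222.6, 0) = 0, max(-94.38, 0) = 0, max(-17.43, 0) = 0, max(28.74, 0) = 28.74
Node uu (S = 213.8): continuation = 1/1.08·[0.3000·0.0000 + 0.7000·0.0000] = 0.0000; exercise value = 0.0000 ≤ continuation, so V_uu = 0.0000
Node ud (S = 128.2): continuation = 1/1.08·[0.3000·0.0000 + 0.7000·0.0000] = 0.0000; exercise value = 0.0000 ≤ continuation, so V_ud = 0.0000
Node dd (S = 76.95): continuation = 1/1.08·[0.3000·0.0000 + 0.7000·28.7450] = 18.6310; exercise value = 21.0500 > continuation, so V_dd = 21.0500 (exercise)
Node u (S = 142.5): continuation = 1/1.08·[0.3000·0.0000 + 0.7000·0.0000] = 0.0000; exercise value = 0.0000 ≤ continuation, so V_u = 0.0000
Node d (S = 85.5): continuation = 1/1.08·[0.3000·0.0000 + 0.7000·21.0500] = 13.6435; exercise value = 12.5000 ≤ continuation, so V_d = 13.6435
Node 0 (S = 95): continuation = 1/1.08·[0.3000·0.0000 + 0.7000·13.6435] = 8.8430; exercise value = 3.0000 ≤ continuation, so V_0 = 8.8430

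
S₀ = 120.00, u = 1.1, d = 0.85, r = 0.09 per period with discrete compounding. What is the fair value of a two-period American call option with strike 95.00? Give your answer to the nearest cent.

Risk-neutral probability p = (1 + 0.09 − 0.85)/(1.1 − 0.85) = 0.2400/0.2500 = 0.9600
Terminal stock prices: S_uu = 145.2, S_ud = 112.2, S_dd = 86.7
Terminal payoffs (S − K): max(50.2, 0) = 50.2, max(17.2, 0) = 17.2, max(-8.3, 0) = 0
Node u (S = 132): continuation = 1/1.09·[0.9600·50.2000 + 0.0400·17.2000] = 44.8440; exercise value = 37.0000 ≤ continuation, so V_u = 44.8440
Node d (S = 102): continuation = 1/1.09·[0.9600·17.2000 + 0.0400·0.0000] = 15.1486; exercise value = 7.0000 ≤ continuation, so V_d = 15.1486
Node 0 (S = 120): continuation = 1/1.09·[0.9600·44.8440 + 0.0400·15.1486] = 40.0516; exercise value = 25.0000 ≤ continuation, so V_0 = 40.0516

40.05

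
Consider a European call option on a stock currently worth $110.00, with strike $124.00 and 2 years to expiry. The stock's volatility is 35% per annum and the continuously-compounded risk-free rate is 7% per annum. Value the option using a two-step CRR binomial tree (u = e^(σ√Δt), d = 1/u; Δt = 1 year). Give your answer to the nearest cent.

CRR parameters: u = e^(σ√Δt) = e^(0.35·√1) = 1.4191, d = 1/u = 0.7047
Per-period rate: rΔt = 0.07·1 = 0.07, so R = e^0.07 = 1.0725
Risk-neutral probability p = (e^0.07 − 0.7047)/(1.4191 − 0.7047) = 0.3678/0.7144 = 0.5149
Terminal stock prices: S_uu = 221.5, S_ud = 110, S_dd = 54.62
Terminal payoffs (S − K): max(97.51, 0) = 97.51, max(-14, 0) = 0, max(-69.38, 0) = 0
Node u (S = 156.1): V_u = e^(−0.07)·[0.5149·97.5128 + 0.4851·0.0000] = 46.8131
Node d (S = 77.52): V_d = e^(−0.07)·[0.5149·0.0000 + 0.4851·0.0000] = 0.0000
Node 0 (S = 110): V_0 = e^(−0.07)·[0.5149·46.8131 + 0.4851·0.0000] = 22.4736

$22.47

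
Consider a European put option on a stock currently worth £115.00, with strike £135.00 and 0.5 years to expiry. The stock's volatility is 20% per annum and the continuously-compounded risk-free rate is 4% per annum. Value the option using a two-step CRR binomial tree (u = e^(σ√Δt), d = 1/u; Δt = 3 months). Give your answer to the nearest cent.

£18.80

CRR parameters: u = e^(σ√Δt) = e^(0.2·√0.25) = 1.1052, d = 1/u = 0.9048
Per-period rate: rΔt = 0.04·0.25 = 0.01, so R = e^0.01 = 1.0101
Risk-neutral probability p = (e^0.01 − 0.9048)/(1.1052 − 0.9048) = 0.1052/0.2003 = 0.5252
Terminal stock prices: S_uu = 140.5, S_ud = 115, S_dd = 94.15
Terminal payoffs (K − S): max(-5.461, 0) = 0, max(20, 0) = 20, max(40.85, 0) = 40.85
Node u (S = 127.1): V_u = e^(−0.01)·[0.5252·0.0000 + 0.4748·20.0000] = 9.4018
Node d (S = 104.1): V_d = e^(−0.01)·[0.5252·20.0000 + 0.4748·40.8460] = 29.6004
Node 0 (S = 115): V_0 = e^(−0.01)·[0.5252·9.4018 + 0.4748·29.6004] = 18.8033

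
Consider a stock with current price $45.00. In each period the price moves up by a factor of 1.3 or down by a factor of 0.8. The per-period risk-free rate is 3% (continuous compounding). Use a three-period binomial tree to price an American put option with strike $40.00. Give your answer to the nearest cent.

$3.69

Risk-neutral probability p = (e^0.03 − 0.8)/(1.3 − 0.8) = 0.2305/0.5000 = 0.4609
Terminal stock prices: S_uuu = 98.87, S_uud = 60.84, S_udd = 37.44, S_ddd = 23.04
Terminal payoffs (K − S): max(-58.87, 0) = 0, max(-20.84, 0) = 0, max(2.56, 0) = 2.56, max(16.96, 0) = 16.96
Node uu (S = 76.05): continuation = e^(−0.03)·[0.4609·0.0000 + 0.5391·0.0000] = 0.0000; exercise value = 0.0000 ≤ continuation, so V_uu = 0.0000
Node ud (S = 46.8): continuation = e^(−0.03)·[0.4609·0.0000 + 0.5391·2.5600] = 1.3393; exercise value = 0.0000 ≤ continuation, so V_ud = 1.3393
Node dd (S = 28.8): continuation = e^(−0.03)·[0.4609·2.5600 + 0.5391·16.9600] = 10.0178; exercise value = 11.2000 > continuation, so V_dd = 11.2000 (exercise)
Node u (S = 58.5): continuation = e^(−0.03)·[0.4609·0.0000 + 0.5391·1.3393] = 0.7007; exercise value = 0.0000 ≤ continuation, so V_u = 0.7007
Node d (S = 36): continuation = e^(−0.03)·[0.4609·1.3393 + 0.5391·11.2000] = 6.4584; exercise value = 4.0000 ≤ continuation, so V_d = 6.4584
Node 0 (S = 45): continuation = e^(−0.03)·[0.4609·0.7007 + 0.5391·6.4584] = 3.6922; exercise value = 0.0000 ≤ continuation, so V_0 = 3.6922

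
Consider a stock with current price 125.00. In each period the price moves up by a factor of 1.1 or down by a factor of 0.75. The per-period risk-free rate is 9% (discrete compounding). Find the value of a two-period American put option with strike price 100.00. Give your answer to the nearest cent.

Risk-neutral probability p = (1 + 0.09 − 0.75)/(1.1 − 0.75) = 0.3400/0.3500 = 0.9714
Terminal stock prices: S_uu = 151.3, S_ud = 103.1, S_dd = 70.31
Terminal payoffs (K − S): max(-51.25, 0) = 0, max(-3.125, 0) = 0, max(29.69, 0) = 29.69
Node u (S = 137.5): continuation = 1/1.09·[0.9714·0.0000 + 0.0286·0.0000] = 0.0000; exercise value = 0.0000 ≤ continuation, so V_u = 0.0000
Node d (S = 93.75): continuation = 1/1.09·[0.9714·0.0000 + 0.0286·29.6875] = 0.7782; exercise value = 6.2500 > continuation, so V_d = 6.2500 (exercise)
Node 0 (S = 125): continuation = 1/1.09·[0.9714·0.0000 + 0.0286·6.2500] = 0.1638; exercise value = 0.0000 ≤ continuation, so V_0 = 0.1638

0.16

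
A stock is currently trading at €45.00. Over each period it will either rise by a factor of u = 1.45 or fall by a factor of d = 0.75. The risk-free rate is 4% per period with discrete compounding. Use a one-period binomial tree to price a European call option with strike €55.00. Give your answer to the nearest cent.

€4.08

Risk-neutral probability p = (1 + 0.04 − 0.75)/(1.45 − 0.75) = 0.2900/0.7000 = 0.4143
Terminal stock prices: S_u = 65.25, S_d = 33.75
Terminal payoffs (S − K): max(10.25, 0) = 10.25, max(-21.25, 0) = 0
Node 0 (S = 45): V_0 = 1/1.04·[0.4143·10.2500 + 0.5857·0.0000] = 4.0831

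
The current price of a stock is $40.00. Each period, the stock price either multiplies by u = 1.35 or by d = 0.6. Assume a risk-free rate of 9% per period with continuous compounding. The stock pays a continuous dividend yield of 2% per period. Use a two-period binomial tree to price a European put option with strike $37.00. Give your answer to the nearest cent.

$4.38

Per-period risk-free factor R = e^0.09 = 1.0942; dividend-adjusted growth = e^(0.09−0.02) = 1.0725.
Risk-neutral probability p = (1.0725 − 0.6)/(1.35 − 0.6) = 0.4725/0.7500 = 0.6300
Terminal stock prices: S_uu = 72.9, S_ud = 32.4, S_dd = 14.4
Terminal payoffs (K − S): max(-35.9, 0) = 0, max(4.6, 0) = 4.6, max(22.6, 0) = 22.6
Node u (S = 54): V_u = e^(−0.09)·[0.6300·0.0000 + 0.3700·4.6000] = 1.5555
Node d (S = 24): V_d = e^(−0.09)·[0.6300·4.6000 + 0.3700·22.6000] = 10.2907
Node 0 (S = 40): V_0 = e^(−0.09)·[0.6300·1.5555 + 0.3700·10.2907] = 4.3754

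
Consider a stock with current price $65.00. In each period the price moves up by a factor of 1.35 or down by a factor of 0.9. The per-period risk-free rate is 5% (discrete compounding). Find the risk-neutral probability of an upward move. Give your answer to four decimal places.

Risk-neutral probability p = (1 + 0.05 − 0.9)/(1.35 − 0.9) = 0.1500/0.4500 = 0.3333

p = 0.3333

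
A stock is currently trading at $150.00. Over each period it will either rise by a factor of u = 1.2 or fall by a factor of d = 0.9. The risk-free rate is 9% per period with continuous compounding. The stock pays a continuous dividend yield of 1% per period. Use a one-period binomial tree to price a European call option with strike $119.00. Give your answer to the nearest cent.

$39.75

Per-period risk-free factor R = e^0.09 = 1.0942; dividend-adjusted growth = e^(0.09−0.01) = 1.0833.
Risk-neutral probability p = (1.0833 − 0.9)/(1.2 − 0.9) = 0.1833/0.3000 = 0.6110
Terminal stock prices: S_u = 180, S_d = 135
Terminal payoffs (S − K): max(61, 0) = 61, max(16, 0) = 16
Node 0 (S = 150): V_0 = e^(−0.09)·[0.6110·61.0000 + 0.3890·16.0000] = 39.7497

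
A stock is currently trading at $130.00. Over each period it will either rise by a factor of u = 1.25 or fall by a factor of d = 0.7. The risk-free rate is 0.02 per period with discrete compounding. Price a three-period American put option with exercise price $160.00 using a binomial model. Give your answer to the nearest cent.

Risk-neutral probability p = (1 + 0.02 − 0.7)/(1.25 − 0.7) = 0.3200/0.5500 = 0.5818
Terminal stock prices: S_uuu = 253.9, S_uud = 142.2, S_udd = 79.62, S_ddd = 44.59
Terminal payoffs (K − S): max(-93.91, 0) = 0, max(17.81, 0) = 17.81, max(80.38, 0) = 80.38, max(115.4, 0) = 115.4
Node uu (S = 203.1): continuation = 1/1.02·[0.5818·0.0000 + 0.4182·17.8125] = 7.3028; exercise value = 0.0000 ≤ continuation, so V_uu = 7.3028
Node ud (S = 113.7): continuation = 1/1.02·[0.5818·17.8125 + 0.4182·80.3750] = 43.1127; exercise value = 46.2500 > continuation, so V_ud = 46.2500 (exercise)
Node dd (S = 63.7): continuation = 1/1.02·[0.5818·80.3750 + 0.4182·115.4100] = 93.1627; exercise value = 96.3000 > continuation, so V_dd = 96.3000 (exercise)
Node u (S = 162.5): continuation = 1/1.02·[0.5818·7.3028 + 0.4182·46.2500] = 23.1273; exercise value = 0.0000 ≤ continuation, so V_u = 23.1273
Node d (S = 91): continuation = 1/1.02·[0.5818·46.2500 + 0.4182·96.3000] = 65.8627; exercise value = 69.0000 > continuation, so V_d = 69.0000 (exercise)
Node 0 (S = 130): continuation = 1/1.02·[0.5818·23.1273 + 0.4182·69.0000] = 41.4808; exercise value = 30.0000 ≤ continuation, so V_0 = 41.4808

$41.48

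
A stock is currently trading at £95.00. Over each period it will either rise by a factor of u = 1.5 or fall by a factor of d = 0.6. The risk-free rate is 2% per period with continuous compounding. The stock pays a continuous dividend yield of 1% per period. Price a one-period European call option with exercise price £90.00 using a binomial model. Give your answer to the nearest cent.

Per-period risk-free factor R = e^0.02 = 1.0202; dividend-adjusted growth = e^(0.02−0.01) = 1.0101.
Risk-neutral probability p = (1.0101 − 0.6)/(1.5 − 0.6) = 0.4101/0.9000 = 0.4556
Terminal stock prices: S_u = 142.5, S_d = 57
Terminal payoffs (S − K): max(52.5, 0) = 52.5, max(-33, 0) = 0
Node 0 (S = 95): V_0 = e^(−0.02)·[0.4556·52.5000 + 0.5444·0.0000] = 23.4460

£23.45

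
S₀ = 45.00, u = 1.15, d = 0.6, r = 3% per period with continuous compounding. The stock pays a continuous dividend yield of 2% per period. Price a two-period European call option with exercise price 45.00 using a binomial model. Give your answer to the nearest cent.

Per-period risk-free factor R = e^0.03 = 1.0305; dividend-adjusted growth = e^(0.03−0.02) = 1.0101.
Risk-neutral probability p = (1.0101 − 0.6)/(1.15 − 0.6) = 0.4101/0.5500 = 0.7455
Terminal stock prices: S_uu = 59.51, S_ud = 31.05, S_dd = 16.2
Terminal payoffs (S − K): max(14.51, 0) = 14.51, max(-13.95, 0) = 0, max(-28.8, 0) = 0
Node u (S = 51.75): V_u = e^(−0.03)·[0.7455·14.5125 + 0.2545·0.0000] = 10.5000
Node d (S = 27): V_d = e^(−0.03)·[0.7455·0.0000 + 0.2545·0.0000] = 0.0000
Node 0 (S = 45): V_0 = e^(−0.03)·[0.7455·10.5000 + 0.2545·0.0000] = 7.5968

7.60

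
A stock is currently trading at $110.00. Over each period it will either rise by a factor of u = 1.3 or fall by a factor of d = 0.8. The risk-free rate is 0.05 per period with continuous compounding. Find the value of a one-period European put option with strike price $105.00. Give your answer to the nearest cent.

$8.04

Risk-neutral probability p = (e^0.05 − 0.8)/(1.3 − 0.8) = 0.2513/0.5000 = 0.5025
Terminal stock prices: S_u = 143, S_d = 88
Terminal payoffs (K − S): max(-38, 0) = 0, max(17, 0) = 17
Node 0 (S = 110): V_0 = e^(−0.05)·[0.5025·0.0000 + 0.4975·17.0000] = 8.0443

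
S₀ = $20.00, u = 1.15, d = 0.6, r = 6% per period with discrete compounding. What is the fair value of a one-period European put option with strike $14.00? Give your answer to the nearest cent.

Risk-neutral probability p = (1 + 0.06 − 0.6)/(1.15 − 0.6) = 0.4600/0.5500 = 0.8364
Terminal stock prices: S_u = 23, S_d = 12
Terminal payoffs (K − S): max(-9, 0) = 0, max(2, 0) = 2
Node 0 (S = 20): V_0 = 1/1.06·[0.8364·0.0000 + 0.1636·2.0000] = 0.3087

$0.31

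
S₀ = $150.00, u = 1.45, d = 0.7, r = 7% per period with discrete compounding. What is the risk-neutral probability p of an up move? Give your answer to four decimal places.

p = 0.4933

Risk-neutral probability p = (1 + 0.07 − 0.7)/(1.45 − 0.7) = 0.3700/0.7500 = 0.4933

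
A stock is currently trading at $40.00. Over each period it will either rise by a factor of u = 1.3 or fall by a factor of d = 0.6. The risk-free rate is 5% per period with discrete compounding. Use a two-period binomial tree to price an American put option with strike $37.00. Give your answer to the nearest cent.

$5.63

Risk-neutral probability p = (1 + 0.05 − 0.6)/(1.3 − 0.6) = 0.4500/0.7000 = 0.6429
Terminal stock prices: S_uu = 67.6, S_ud = 31.2, S_dd = 14.4
Terminal payoffs (K − S): max(-30.6, 0) = 0, max(5.8, 0) = 5.8, max(22.6, 0) = 22.6
Node u (S = 52): continuation = 1/1.05·[0.6429·0.0000 + 0.3571·5.8000] = 1.9728; exercise value = 0.0000 ≤ continuation, so V_u = 1.9728
Node d (S = 24): continuation = 1/1.05·[0.6429·5.8000 + 0.3571·22.6000] = 11.2381; exercise value = 13.0000 > continuation, so V_d = 13.0000 (exercise)
Node 0 (S = 40): continuation = 1/1.05·[0.6429·1.9728 + 0.3571·13.0000] = 5.6296; exercise value = 0.0000 ≤ continuation, so V_0 = 5.6296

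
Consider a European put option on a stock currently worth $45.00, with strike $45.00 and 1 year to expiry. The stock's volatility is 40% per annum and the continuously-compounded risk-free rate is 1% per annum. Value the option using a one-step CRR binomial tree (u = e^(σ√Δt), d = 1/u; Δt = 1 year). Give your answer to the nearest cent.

$8.61

CRR parameters: u = e^(σ√Δt) = e^(0.4·√1) = 1.4918, d = 1/u = 0.6703
Per-period rate: rΔt = 0.01·1 = 0.01, so R = e^0.01 = 1.0101
Risk-neutral probability p = (e^0.01 − 0.6703)/(1.4918 − 0.6703) = 0.3397/0.8215 = 0.4135
Terminal stock prices: S_u = 67.13, S_d = 30.16
Terminal payoffs (K − S): max(-22.13, 0) = 0, max(14.84, 0) = 14.84
Node 0 (S = 45): V_0 = e^(−0.01)·[0.4135·0.0000 + 0.5865·14.8356] = 8.6138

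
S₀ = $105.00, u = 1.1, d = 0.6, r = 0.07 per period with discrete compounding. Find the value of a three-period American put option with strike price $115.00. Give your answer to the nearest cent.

$10.00

Risk-neutral probability p = (1 + 0.07 − 0.6)/(1.1 − 0.6) = 0.4700/0.5000 = 0.9400
Terminal stock prices: S_uuu = 139.8, S_uud = 76.23, S_udd = 41.58, S_ddd = 22.68
Terminal payoffs (K − S): max(-24.76, 0) = 0, max(38.77, 0) = 38.77, max(73.42, 0) = 73.42, max(92.32, 0) = 92.32
Node uu (S = 127.1): continuation = 1/1.07·[0.9400·0.0000 + 0.0600·38.7700] = 2.1740; exercise value = 0.0000 ≤ continuation, so V_uu = 2.1740
Node ud (S = 69.3): continuation = 1/1.07·[0.9400·38.7700 + 0.0600·73.4200] = 38.1766; exercise value = 45.7000 > continuation, so V_ud = 45.7000 (exercise)
Node dd (S = 37.8): continuation = 1/1.07·[0.9400·73.4200 + 0.0600·92.3200] = 69.6766; exercise value = 77.2000 > continuation, so V_dd = 77.2000 (exercise)
Node u (S = 115.5): continuation = 1/1.07·[0.9400·2.1740 + 0.0600·45.7000] = 4.4725; exercise value = 0.0000 ≤ continuation, so V_u = 4.4725
Node d (S = 63): continuation = 1/1.07·[0.9400·45.7000 + 0.0600·77.2000] = 44.4766; exercise value = 52.0000 > continuation, so V_d = 52.0000 (exercise)
Node 0 (S = 105): continuation = 1/1.07·[0.9400·4.4725 + 0.0600·52.0000] = 6.8450; exercise value = 10.0000 > continuation, so V_0 = 10.0000 (exercise)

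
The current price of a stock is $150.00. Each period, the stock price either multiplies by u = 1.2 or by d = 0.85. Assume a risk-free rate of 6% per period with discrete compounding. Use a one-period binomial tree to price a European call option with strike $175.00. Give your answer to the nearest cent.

$2.83

Risk-neutral probability p = (1 + 0.06 − 0.85)/(1.2 − 0.85) = 0.2100/0.3500 = 0.6000
Terminal stock prices: S_u = 180, S_d = 127.5
Terminal payoffs (S − K): max(5, 0) = 5, max(-47.5, 0) = 0
Node 0 (S = 150): V_0 = 1/1.06·[0.6000·5.0000 + 0.4000·0.0000] = 2.8302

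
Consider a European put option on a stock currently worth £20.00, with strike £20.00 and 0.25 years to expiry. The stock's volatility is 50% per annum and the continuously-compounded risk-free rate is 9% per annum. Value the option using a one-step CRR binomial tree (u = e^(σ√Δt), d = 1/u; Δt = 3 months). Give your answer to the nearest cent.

CRR parameters: u = e^(σ√Δt) = e^(0.5·√0.25) = 1.2840, d = 1/u = 0.7788
Per-period rate: rΔt = 0.09·0.25 = 0.0225, so R = e^0.0225 = 1.0228
Risk-neutral probability p = (e^0.0225 − 0.7788)/(1.2840 − 0.7788) = 0.2440/0.5052 = 0.4829
Terminal stock prices: S_u = 25.68, S_d = 15.58
Terminal payoffs (K − S): max(-5.681, 0) = 0, max(4.424, 0) = 4.424
Node 0 (S = 20): V_0 = e^(−0.0225)·[0.4829·0.0000 + 0.5171·4.4240] = 2.2369

£2.24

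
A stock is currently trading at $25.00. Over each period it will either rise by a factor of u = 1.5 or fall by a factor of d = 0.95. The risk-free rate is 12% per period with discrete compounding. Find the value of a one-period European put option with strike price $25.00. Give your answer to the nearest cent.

Risk-neutral probability p = (1 + 0.12 − 0.95)/(1.5 − 0.95) = 0.1700/0.5500 = 0.3091
Terminal stock prices: S_u = 37.5, S_d = 23.75
Terminal payoffs (K − S): max(-12.5, 0) = 0, max(1.25, 0) = 1.25
Node 0 (S = 25): V_0 = 1/1.12·[0.3091·0.0000 + 0.6909·1.2500] = 0.7711

$0.77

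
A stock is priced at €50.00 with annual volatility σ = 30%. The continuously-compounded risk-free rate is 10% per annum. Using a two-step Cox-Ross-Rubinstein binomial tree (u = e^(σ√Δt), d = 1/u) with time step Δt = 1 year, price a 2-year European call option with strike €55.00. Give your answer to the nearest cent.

€10.58

CRR parameters: u = e^(σ√Δt) = e^(0.3·√1) = 1.3499, d = 1/u = 0.7408
Per-period rate: rΔt = 0.1·1 = 0.1, so R = e^0.1 = 1.1052
Risk-neutral probability p = (e^0.1 − 0.7408)/(1.3499 − 0.7408) = 0.3644/0.6090 = 0.5982
Terminal stock prices: S_uu = 91.11, S_ud = 50, S_dd = 27.44
Terminal payoffs (S − K): max(36.11, 0) = 36.11, max(-5, 0) = 0, max(-27.56, 0) = 0
Node u (S = 67.49): V_u = e^(−0.1)·[0.5982·36.1059 + 0.4018·0.0000] = 19.5445
Node d (S = 37.04): V_d = e^(−0.1)·[0.5982·0.0000 + 0.4018·0.0000] = 0.0000
Node 0 (S = 50): V_0 = e^(−0.1)·[0.5982·19.5445 + 0.4018·0.0000] = 10.5796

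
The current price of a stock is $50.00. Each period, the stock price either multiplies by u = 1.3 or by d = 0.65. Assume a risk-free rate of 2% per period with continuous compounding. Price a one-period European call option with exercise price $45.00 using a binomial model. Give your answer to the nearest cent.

$11.17

Risk-neutral probability p = (e^0.02 − 0.65)/(1.3 − 0.65) = 0.3702/0.6500 = 0.5695
Terminal stock prices: S_u = 65, S_d = 32.5
Terminal payoffs (S − K): max(20, 0) = 20, max(-12.5, 0) = 0
Node 0 (S = 50): V_0 = e^(−0.02)·[0.5695·20.0000 + 0.4305·0.0000] = 11.1653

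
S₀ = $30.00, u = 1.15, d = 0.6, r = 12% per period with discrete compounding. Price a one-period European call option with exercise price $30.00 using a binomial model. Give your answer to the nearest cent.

$3.80

Risk-neutral probability p = (1 + 0.12 − 0.6)/(1.15 − 0.6) = 0.5200/0.5500 = 0.9455
Terminal stock prices: S_u = 34.5, S_d = 18
Terminal payoffs (S − K): max(4.5, 0) = 4.5, max(-12, 0) = 0
Node 0 (S = 30): V_0 = 1/1.12·[0.9455·4.5000 + 0.0545·0.0000] = 3.7987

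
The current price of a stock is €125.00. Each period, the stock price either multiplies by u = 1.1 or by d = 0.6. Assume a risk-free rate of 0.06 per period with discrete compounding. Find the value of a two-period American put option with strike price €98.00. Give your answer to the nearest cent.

€2.75

Risk-neutral probability p = (1 + 0.06 − 0.6)/(1.1 − 0.6) = 0.4600/0.5000 = 0.9200
Terminal stock prices: S_uu = 151.3, S_ud = 82.5, S_dd = 45
Terminal payoffs (K − S): max(-53.25, 0) = 0, max(15.5, 0) = 15.5, max(53, 0) = 53
Node u (S = 137.5): continuation = 1/1.06·[0.9200·0.0000 + 0.0800·15.5000] = 1.1698; exercise value = 0.0000 ≤ continuation, so V_u = 1.1698
Node d (S = 75): continuation = 1/1.06·[0.9200·15.5000 + 0.0800·53.0000] = 17.4528; exercise value = 23.0000 > continuation, so V_d = 23.0000 (exercise)
Node 0 (S = 125): continuation = 1/1.06·[0.9200·1.1698 + 0.0800·23.0000] = 2.7512; exercise value = 0.0000 ≤ continuation, so V_0 = 2.7512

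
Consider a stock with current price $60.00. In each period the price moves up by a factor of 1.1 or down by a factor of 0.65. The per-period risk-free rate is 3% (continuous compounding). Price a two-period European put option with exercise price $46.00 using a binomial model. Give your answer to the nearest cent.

$1.23

Risk-neutral probability p = (e^0.03 − 0.65)/(1.1 − 0.65) = 0.3805/0.4500 = 0.8455
Terminal stock prices: S_uu = 72.6, S_ud = 42.9, S_dd = 25.35
Terminal payoffs (K − S): max(-26.6, 0) = 0, max(3.1, 0) = 3.1, max(20.65, 0) = 20.65
Node u (S = 66): V_u = e^(−0.03)·[0.8455·0.0000 + 0.1545·3.1000] = 0.4649
Node d (S = 39): V_d = e^(−0.03)·[0.8455·3.1000 + 0.1545·20.6500] = 5.6405
Node 0 (S = 60): V_0 = e^(−0.03)·[0.8455·0.4649 + 0.1545·5.6405] = 1.2274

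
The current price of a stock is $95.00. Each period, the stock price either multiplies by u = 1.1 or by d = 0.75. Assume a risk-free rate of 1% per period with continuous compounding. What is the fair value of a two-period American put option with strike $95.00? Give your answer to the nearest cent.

Risk-neutral probability p = (e^0.01 − 0.75)/(1.1 − 0.75) = 0.2601/0.3500 = 0.7430
Terminal stock prices: S_uu = 115, S_ud = 78.38, S_dd = 53.44
Terminal payoffs (K − S): max(-19.95, 0) = 0, max(16.62, 0) = 16.62, max(41.56, 0) = 41.56
Node u (S = 104.5): continuation = e^(−0.01)·[0.7430·0.0000 + 0.2570·16.6250] = 4.2301; exercise value = 0.0000 ≤ continuation, so V_u = 4.2301
Node d (S = 71.25): continuation = e^(−0.01)·[0.7430·16.6250 + 0.2570·41.5625] = 22.8047; exercise value = 23.7500 > continuation, so V_d = 23.7500 (exercise)
Node 0 (S = 95): continuation = e^(−0.01)·[0.7430·4.2301 + 0.2570·23.7500] = 9.1547; exercise value = 0.0000 ≤ continuation, so V_0 = 9.1547

$9.15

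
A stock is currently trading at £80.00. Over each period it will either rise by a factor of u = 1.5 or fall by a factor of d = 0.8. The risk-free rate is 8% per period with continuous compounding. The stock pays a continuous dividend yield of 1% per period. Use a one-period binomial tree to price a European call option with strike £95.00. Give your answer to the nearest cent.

Per-period risk-free factor R = e^0.08 = 1.0833; dividend-adjusted growth = e^(0.08−0.01) = 1.0725.
Risk-neutral probability p = (1.0725 − 0.8)/(1.5 − 0.8) = 0.2725/0.7000 = 0.3893
Terminal stock prices: S_u = 120, S_d = 64
Terminal payoffs (S − K): max(25, 0) = 25, max(-31, 0) = 0
Node 0 (S = 80): V_0 = e^(−0.08)·[0.3893·25.0000 + 0.6107·0.0000] = 8.9842

£8.98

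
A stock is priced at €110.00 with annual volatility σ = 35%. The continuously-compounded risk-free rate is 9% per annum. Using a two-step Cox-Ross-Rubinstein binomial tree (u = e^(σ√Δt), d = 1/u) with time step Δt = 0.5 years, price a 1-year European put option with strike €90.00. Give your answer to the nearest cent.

CRR parameters: u = e^(σ√Δt) = e^(0.35·√0.5) = 1.2808, d = 1/u = 0.7808
Per-period rate: rΔt = 0.09·0.5 = 0.045, so R = e^0.045 = 1.0460
Risk-neutral probability p = (e^0.045 − 0.7808)/(1.2808 − 0.7808) = 0.2653/0.5000 = 0.5305
Terminal stock prices: S_uu = 180.5, S_ud = 110, S_dd = 67.05
Terminal payoffs (K − S): max(-90.45, 0) = 0, max(-20, 0) = 0, max(22.95, 0) = 22.95
Node u (S = 140.9): V_u = e^(−0.045)·[0.5305·0.0000 + 0.4695·0.0000] = 0.0000
Node d (S = 85.88): V_d = e^(−0.045)·[0.5305·0.0000 + 0.4695·22.9455] = 10.2991
Node 0 (S = 110): V_0 = e^(−0.045)·[0.5305·0.0000 + 0.4695·10.2991] = 4.6228

€4.62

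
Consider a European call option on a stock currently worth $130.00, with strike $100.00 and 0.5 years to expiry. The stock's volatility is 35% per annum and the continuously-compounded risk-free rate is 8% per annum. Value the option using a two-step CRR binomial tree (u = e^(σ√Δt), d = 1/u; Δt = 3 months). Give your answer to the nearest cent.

CRR parameters: u = e^(σ√Δt) = e^(0.35·√0.25) = 1.1912, d = 1/u = 0.8395
Per-period rate: rΔt = 0.08·0.25 = 0.02, so R = e^0.02 = 1.0202
Risk-neutral probability p = (e^0.02 − 0.8395)/(1.1912 − 0.8395) = 0.1807/0.3518 = 0.5138
Terminal stock prices: S_uu = 184.5, S_ud = 130, S_dd = 91.61
Terminal payoffs (S − K): max(84.48, 0) = 84.48, max(30, 0) = 30, max(-8.391, 0) = 0
Node u (S = 154.9): V_u = e^(−0.02)·[0.5138·84.4788 + 0.4862·30.0000] = 56.8421
Node d (S = 109.1): V_d = e^(−0.02)·[0.5138·30.0000 + 0.4862·0.0000] = 15.1084
Node 0 (S = 130): V_0 = e^(−0.02)·[0.5138·56.8421 + 0.4862·15.1084] = 35.8268

$35.83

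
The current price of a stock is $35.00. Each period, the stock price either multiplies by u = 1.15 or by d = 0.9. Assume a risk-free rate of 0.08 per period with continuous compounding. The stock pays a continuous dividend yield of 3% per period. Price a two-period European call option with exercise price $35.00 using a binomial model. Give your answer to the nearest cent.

Per-period risk-free factor R = e^0.08 = 1.0833; dividend-adjusted growth = e^(0.08−0.03) = 1.0513.
Risk-neutral probability p = (1.0513 − 0.9)/(1.15 − 0.9) = 0.1513/0.2500 = 0.6051
Terminal stock prices: S_uu = 46.29, S_ud = 36.23, S_dd = 28.35
Terminal payoffs (S − K): max(11.29, 0) = 11.29, max(1.225, 0) = 1.225, max(-6.65, 0) = 0
Node u (S = 40.25): V_u = e^(−0.08)·[0.6051·11.2875 + 0.3949·1.2250] = 6.7514
Node d (S = 31.5): V_d = e^(−0.08)·[0.6051·1.2250 + 0.3949·0.0000] = 0.6842
Node 0 (S = 35): V_0 = e^(−0.08)·[0.6051·6.7514 + 0.3949·0.6842] = 4.0205

$4.02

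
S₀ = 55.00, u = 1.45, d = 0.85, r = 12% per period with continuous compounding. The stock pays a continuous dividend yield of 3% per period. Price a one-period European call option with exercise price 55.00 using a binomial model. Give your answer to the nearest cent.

Per-period risk-free factor R = e^0.12 = 1.1275; dividend-adjusted growth = e^(0.12−0.03) = 1.0942.
Risk-neutral probability p = (1.0942 − 0.85)/(1.45 − 0.85) = 0.2442/0.6000 = 0.4070
Terminal stock prices: S_u = 79.75, S_d = 46.75
Terminal payoffs (S − K): max(24.75, 0) = 24.75, max(-8.25, 0) = 0
Node 0 (S = 55): V_0 = e^(−0.12)·[0.4070·24.7500 + 0.5930·0.0000] = 8.9332

8.93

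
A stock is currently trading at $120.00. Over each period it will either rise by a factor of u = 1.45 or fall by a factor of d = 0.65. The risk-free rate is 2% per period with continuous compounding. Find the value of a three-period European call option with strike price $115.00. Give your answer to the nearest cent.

Risk-neutral probability p = (e^0.02 − 0.65)/(1.45 − 0.65) = 0.3702/0.8000 = 0.4628
Terminal stock prices: S_uuu = 365.8, S_uud = 164, S_udd = 73.52, S_ddd = 32.95
Terminal payoffs (S − K): max(250.8, 0) = 250.8, max(49, 0) = 49, max(-41.48, 0) = 0, max(-82.05, 0) = 0
Node uu (S = 252.3): V_uu = e^(−0.02)·[0.4628·250.8350 + 0.5372·48.9950] = 139.5772
Node ud (S = 113.1): V_ud = e^(−0.02)·[0.4628·48.9950 + 0.5372·0.0000] = 22.2236
Node dd (S = 50.7): V_dd = e^(−0.02)·[0.4628·0.0000 + 0.5372·0.0000] = 0.0000
Node u (S = 174): V_u = e^(−0.02)·[0.4628·139.5772 + 0.5372·22.2236] = 75.0138
Node d (S = 78): V_d = e^(−0.02)·[0.4628·22.2236 + 0.5372·0.0000] = 10.0804
Node 0 (S = 120): V_0 = e^(−0.02)·[0.4628·75.0138 + 0.5372·10.0804] = 39.3338

$39.33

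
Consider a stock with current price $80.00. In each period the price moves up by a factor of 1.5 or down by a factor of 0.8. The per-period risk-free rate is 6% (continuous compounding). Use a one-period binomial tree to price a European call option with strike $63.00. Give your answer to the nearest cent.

$20.67

Risk-neutral probability p = (e^0.06 − 0.8)/(1.5 − 0.8) = 0.2618/0.7000 = 0.3741
Terminal stock prices: S_u = 120, S_d = 64
Terminal payoffs (S − K): max(57, 0) = 57, max(1, 0) = 1
Node 0 (S = 80): V_0 = e^(−0.06)·[0.3741·57.0000 + 0.6259·1.0000] = 20.6688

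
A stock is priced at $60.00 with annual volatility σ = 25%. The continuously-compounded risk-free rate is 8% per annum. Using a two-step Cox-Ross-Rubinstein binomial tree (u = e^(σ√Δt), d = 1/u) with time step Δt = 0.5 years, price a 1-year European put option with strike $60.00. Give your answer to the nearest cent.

CRR parameters: u = e^(σ√Δt) = e^(0.25·√0.5) = 1.1934, d = 1/u = 0.8380
Per-period rate: rΔt = 0.08·0.5 = 0.04, so R = e^0.04 = 1.0408
Risk-neutral probability p = (e^0.04 − 0.8380)/(1.1934 − 0.8380) = 0.2028/0.3554 = 0.5708
Terminal stock prices: S_uu = 85.45, S_ud = 60, S_dd = 42.13
Terminal payoffs (K − S): max(-25.45, 0) = 0, max(0, 0) = 0, max(17.87, 0) = 17.87
Node u (S = 71.6): V_u = e^(−0.04)·[0.5708·0.0000 + 0.4292·0.0000] = 0.0000
Node d (S = 50.28): V_d = e^(−0.04)·[0.5708·0.0000 + 0.4292·17.8687] = 7.3694
Node 0 (S = 60): V_0 = e^(−0.04)·[0.5708·0.0000 + 0.4292·7.3694] = 3.0392

$3.04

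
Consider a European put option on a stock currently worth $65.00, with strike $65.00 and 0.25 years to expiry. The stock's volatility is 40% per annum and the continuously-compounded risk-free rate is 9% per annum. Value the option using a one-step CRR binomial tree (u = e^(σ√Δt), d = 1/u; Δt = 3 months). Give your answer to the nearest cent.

CRR parameters: u = e^(σ√Δt) = e^(0.4·√0.25) = 1.2214, d = 1/u = 0.8187
Per-period rate: rΔt = 0.09·0.25 = 0.0225, so R = e^0.0225 = 1.0228
Risk-neutral probability p = (e^0.0225 − 0.8187)/(1.2214 − 0.8187) = 0.2040/0.4027 = 0.5067
Terminal stock prices: S_u = 79.39, S_d = 53.22
Terminal payoffs (K − S): max(-14.39, 0) = 0, max(11.78, 0) = 11.78
Node 0 (S = 65): V_0 = e^(−0.0225)·[0.5067·0.0000 + 0.4933·11.7825] = 5.6833

$5.68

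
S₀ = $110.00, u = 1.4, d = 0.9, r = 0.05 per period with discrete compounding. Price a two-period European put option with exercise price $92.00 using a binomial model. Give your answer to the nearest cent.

$1.29

Risk-neutral probability p = (1 + 0.05 − 0.9)/(1.4 − 0.9) = 0.1500/0.5000 = 0.3000
Terminal stock prices: S_uu = 215.6, S_ud = 138.6, S_dd = 89.1
Terminal payoffs (K − S): max(-123.6, 0) = 0, max(-46.6, 0) = 0, max(2.9, 0) = 2.9
Node u (S = 154): V_u = 1/1.05·[0.3000·0.0000 + 0.7000·0.0000] = 0.0000
Node d (S = 99): V_d = 1/1.05·[0.3000·0.0000 + 0.7000·2.9000] = 1.9333
Node 0 (S = 110): V_0 = 1/1.05·[0.3000·0.0000 + 0.7000·1.9333] = 1.2889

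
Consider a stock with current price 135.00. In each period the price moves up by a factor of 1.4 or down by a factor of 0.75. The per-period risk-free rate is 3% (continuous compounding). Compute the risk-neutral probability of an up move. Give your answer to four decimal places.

Risk-neutral probability p = (e^0.03 − 0.75)/(1.4 − 0.75) = 0.2805/0.6500 = 0.4315

p = 0.4315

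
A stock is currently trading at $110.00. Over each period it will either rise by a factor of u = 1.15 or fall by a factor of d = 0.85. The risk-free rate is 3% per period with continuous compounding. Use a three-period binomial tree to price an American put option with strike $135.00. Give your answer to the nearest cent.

Risk-neutral probability p = (e^0.03 − 0.85)/(1.15 − 0.85) = 0.1805/0.3000 = 0.6015
Terminal stock prices: S_uuu = 167.3, S_uud = 123.7, S_udd = 91.4, S_ddd = 67.55
Terminal payoffs (K − S): max(-32.3, 0) = 0, max(11.35, 0) = 11.35, max(43.6, 0) = 43.6, max(67.45, 0) = 67.45
Node uu (S = 145.5): continuation = e^(−0.03)·[0.6015·0.0000 + 0.3985·11.3463] = 4.3877; exercise value = 0.0000 ≤ continuation, so V_uu = 4.3877
Node ud (S = 107.5): continuation = e^(−0.03)·[0.6015·11.3463 + 0.3985·43.6038] = 23.4851; exercise value = 27.4750 > continuation, so V_ud = 27.4750 (exercise)
Node dd (S = 79.47): continuation = e^(−0.03)·[0.6015·43.6038 + 0.3985·67.4463] = 51.5351; exercise value = 55.5250 > continuation, so V_dd = 55.5250 (exercise)
Node u (S = 126.5): continuation = e^(−0.03)·[0.6015·4.3877 + 0.3985·27.4750] = 13.1861; exercise value = 8.5000 ≤ continuation, so V_u = 13.1861
Node d (S = 93.5): continuation = e^(−0.03)·[0.6015·27.4750 + 0.3985·55.5250] = 37.5101; exercise value = 41.5000 > continuation, so V_d = 41.5000 (exercise)
Node 0 (S = 110): continuation = e^(−0.03)·[0.6015·13.1861 + 0.3985·41.5000] = 23.7456; exercise value = 25.0000 > continuation, so V_0 = 25.0000 (exercise)

$25.00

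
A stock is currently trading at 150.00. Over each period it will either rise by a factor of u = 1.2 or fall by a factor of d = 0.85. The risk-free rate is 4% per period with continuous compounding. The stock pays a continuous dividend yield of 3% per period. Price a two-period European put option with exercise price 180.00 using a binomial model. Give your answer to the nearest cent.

31.85

Per-period risk-free factor R = e^0.04 = 1.0408; dividend-adjusted growth = e^(0.04−0.03) = 1.0101.
Risk-neutral probability p = (1.0101 − 0.85)/(1.2 − 0.85) = 0.1601/0.3500 = 0.4573
Terminal stock prices: S_uu = 216, S_ud = 153, S_dd = 108.4
Terminal payoffs (K − S): max(-36, 0) = 0, max(27, 0) = 27, max(71.63, 0) = 71.63
Node u (S = 180): V_u = e^(−0.04)·[0.4573·0.0000 + 0.5427·27.0000] = 14.0787
Node d (S = 127.5): V_d = e^(−0.04)·[0.4573·27.0000 + 0.5427·71.6250] = 49.2103
Node 0 (S = 150): V_0 = e^(−0.04)·[0.4573·14.0787 + 0.5427·49.2103] = 31.8455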